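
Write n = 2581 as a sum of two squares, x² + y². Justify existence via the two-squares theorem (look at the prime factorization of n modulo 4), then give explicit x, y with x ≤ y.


Step 1: Factor n = 2581 = 29 · 89.
Step 2: Check the mod-4 condition on each prime factor: 29 ≡ 1 (mod 4), exponent 1; 89 ≡ 1 (mod 4), exponent 1.
All primes ≡ 3 (mod 4) appear to even exponent (or don't appear), so by the two-squares theorem n IS expressible as a sum of two squares.
Step 3: Build a representation. Here n = 29 · 89 is a product of primes ≡ 1 (mod 4). Each prime p ≡ 1 (mod 4) is itself a sum of two squares; find a² by testing p − a² for a perfect square:
  29: 29 − 1² = 28, 29 − 2² = 25 = 5² ⇒ 29 = 2² + 5².
  89: 89 − 1² = 88, 89 − 2² = 85, 89 − 3² = 80, 89 − 4² = 73, 89 − 5² = 64 = 8² ⇒ 89 = 5² + 8².
  Combine using the Brahmagupta–Fibonacci identity (a² + b²)(c² + d²) = (ac − bd)² + (ad + bc)² = (ac + bd)² + (ad − bc)²:
  29 · 89 = 2581: from (2² + 5²)(5² + 8²), take (2·5 − 5·8, 2·8 + 5·5) = (10 − 40, 16 + 25) = (-30, 41); dropping signs (only squares matter) gives (30, 41); check 30² + 41² = 900 + 1681 = 2581 ✓.
Step 4: Order so x ≤ y and verify: 30² + 41² = 900 + 1681 = 2581 = n. ✓

n = 2581 = 30² + 41² (one valid representation with x ≤ y).


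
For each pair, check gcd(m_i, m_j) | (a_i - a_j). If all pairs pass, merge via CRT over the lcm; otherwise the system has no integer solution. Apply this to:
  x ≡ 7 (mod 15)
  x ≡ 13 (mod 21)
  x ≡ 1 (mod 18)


Moduli 15, 21, 18 are not pairwise coprime, so CRT works modulo lcm(m_i) when all pairwise compatibility conditions hold.
Pairwise compatibility: gcd(m_i, m_j) must divide a_i - a_j for every pair.
Merge one congruence at a time:
  Start: x ≡ 7 (mod 15).
  Combine with x ≡ 13 (mod 21): gcd(15, 21) = 3; 13 - 7 = 6, which IS divisible by 3, so compatible.
    Write x = 7 + 15·t and substitute into x ≡ 13 (mod 21): 15·t ≡ 13 − 7 = 6 (mod 21).
    Divide the congruence (and modulus) by g = 3: 5·t ≡ 2 (mod 7).
    The inverse of 5 mod 7 is 3 (since 5·3 = 15 = 2·7 + 1), so t ≡ 3·2 = 6 ≡ 6 (mod 7).
    Then x = 7 + 15·6 = 97, valid modulo lcm(15, 21) = 105: x ≡ 97 (mod 105).
  Combine with x ≡ 1 (mod 18): gcd(105, 18) = 3; 1 - 97 = -96, which IS divisible by 3, so compatible.
    Write x = 97 + 105·t and substitute into x ≡ 1 (mod 18): 105·t ≡ 1 − 97 = -96 (mod 18).
    Divide the congruence (and modulus) by g = 3: 35·t ≡ -32 (mod 6).
    Reduce coefficients mod 6: 5·t ≡ 4 (mod 6).
    The inverse of 5 mod 6 is 5 (since 5·5 = 25 = 4·6 + 1), so t ≡ 5·4 = 20 ≡ 2 (mod 6).
    Then x = 97 + 105·2 = 307, valid modulo lcm(105, 18) = 630: x ≡ 307 (mod 630).
Verify: 307 mod 15 = 7, 307 mod 21 = 13, 307 mod 18 = 1.

x ≡ 307 (mod 630).


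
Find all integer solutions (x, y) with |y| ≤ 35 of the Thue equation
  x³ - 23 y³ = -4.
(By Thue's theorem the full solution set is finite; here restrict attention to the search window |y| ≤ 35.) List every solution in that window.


The equation is x³ - 23y³ = -4. For fixed y, x³ = 23·y³ − 4, so a solution requires the RHS to be a perfect cube.
Strategy: iterate y from -35 to 35, compute RHS = 23·y³ − 4, and check whether it is a (positive or negative) perfect cube.
Check small values of y:
  y = 0: RHS = -4 is not a perfect cube.
  y = 1: RHS = 19 is not a perfect cube.
  y = -1: RHS = -27 = (-3)³ ⇒ x = -3 works.
  y = 2: RHS = 180 is not a perfect cube.
  y = -2: RHS = -188 is not a perfect cube.
  y = 3: RHS = 617 is not a perfect cube.
  y = -3: RHS = -625 is not a perfect cube.
Continuing the search up to |y| = 35 finds no further solutions beyond those listed.
Collected solutions: (-3, -1).

Solutions (with |y| ≤ 35): (-3, -1).


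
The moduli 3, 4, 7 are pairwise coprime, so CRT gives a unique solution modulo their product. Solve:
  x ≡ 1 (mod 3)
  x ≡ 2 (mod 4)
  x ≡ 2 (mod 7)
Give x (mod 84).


Moduli 3, 4, 7 are pairwise coprime; by CRT there is a unique solution modulo M = 3 · 4 · 7 = 84.
Solve pairwise, accumulating the modulus:
  Start with x ≡ 1 (mod 3).
  Combine with x ≡ 2 (mod 4): since gcd(3, 4) = 1, we get a unique residue mod 12.
    Write x = 1 + 3·t and substitute into x ≡ 2 (mod 4): 3·t ≡ 2 − 1 = 1 (mod 4).
    The inverse of 3 mod 4 is 3 (since 3·3 = 9 = 2·4 + 1), so t ≡ 3·1 = 3 ≡ 3 (mod 4).
    Then x = 1 + 3·3 = 10, valid modulo lcm(3, 4) = 12: x ≡ 10 (mod 12).
  Combine with x ≡ 2 (mod 7): since gcd(12, 7) = 1, we get a unique residue mod 84.
    Write x = 10 + 12·t and substitute into x ≡ 2 (mod 7): 12·t ≡ 2 − 10 = -8 (mod 7).
    Reduce coefficients mod 7: 5·t ≡ 6 (mod 7).
    The inverse of 5 mod 7 is 3 (since 5·3 = 15 = 2·7 + 1), so t ≡ 3·6 = 18 ≡ 4 (mod 7).
    Then x = 10 + 12·4 = 58, valid modulo lcm(12, 7) = 84: x ≡ 58 (mod 84).
Verify: 58 mod 3 = 1 ✓, 58 mod 4 = 2 ✓, 58 mod 7 = 2 ✓.

x ≡ 58 (mod 84).


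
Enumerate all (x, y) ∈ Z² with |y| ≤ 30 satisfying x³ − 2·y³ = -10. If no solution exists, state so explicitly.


The equation is x³ - 2y³ = -10. For fixed y, x³ = 2·y³ − 10, so a solution requires the RHS to be a perfect cube.
Strategy: iterate y from -30 to 30, compute RHS = 2·y³ − 10, and check whether it is a (positive or negative) perfect cube.
Check small values of y:
  y = 0: RHS = -10 is not a perfect cube.
  y = 1: RHS = -8 = (-2)³ ⇒ x = -2 works.
  y = -1: RHS = -12 is not a perfect cube.
  y = 2: RHS = 6 is not a perfect cube.
  y = -2: RHS = -26 is not a perfect cube.
  y = 3: RHS = 44 is not a perfect cube.
  y = -3: RHS = -64 = (-4)³ ⇒ x = -4 works.
Continuing the search up to |y| = 30 finds no further solutions beyond those listed.
Collected solutions: (-2, 1), (-4, -3).

Solutions (with |y| ≤ 30): (-2, 1), (-4, -3).


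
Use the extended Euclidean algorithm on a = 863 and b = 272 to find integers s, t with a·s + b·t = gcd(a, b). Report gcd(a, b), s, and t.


Euclidean algorithm on (863, 272) — divide until remainder is 0:
  863 = 3 · 272 + 47
  272 = 5 · 47 + 37
  47 = 1 · 37 + 10
  37 = 3 · 10 + 7
  10 = 1 · 7 + 3
  7 = 2 · 3 + 1
  3 = 3 · 1 + 0
gcd(863, 272) = 1.
Track Bezout coefficients alongside the remainders: start with r₀ = 863 = a·1 + b·0 (s = 1, t = 0) and r₁ = 272 = a·0 + b·1 (s = 0, t = 1); each new remainder r_{k+1} = r_{k-1} − q_k·r_k inherits s_{k+1} = s_{k-1} − q_k·s_k, t_{k+1} = t_{k-1} − q_k·t_k, so r_k = a·s_k + b·t_k at every step:
  q = 3: r = 47, s = 1 − 3·0 = 1, t = 0 − 3·1 = -3  (check: 863·1 + 272·(-3) = 47)
  q = 5: r = 37, s = 0 − 5·1 = -5, t = 1 − 5·(-3) = 16  (check: 863·(-5) + 272·16 = 37)
  q = 1: r = 10, s = 1 − 1·(-5) = 6, t = -3 − 1·16 = -19  (check: 863·6 + 272·(-19) = 10)
  q = 3: r = 7, s = -5 − 3·6 = -23, t = 16 − 3·(-19) = 73  (check: 863·(-23) + 272·73 = 7)
  q = 1: r = 3, s = 6 − 1·(-23) = 29, t = -19 − 1·73 = -92  (check: 863·29 + 272·(-92) = 3)
  q = 2: r = 1, s = -23 − 2·29 = -81, t = 73 − 2·(-92) = 257  (check: 863·(-81) + 272·257 = 1)
The row with r = 1 (the gcd) gives the Bezout coefficients s = -81, t = 257.
Result: 863 · (-81) + 272 · (257) = 1.

gcd(863, 272) = 1; s = -81, t = 257 (check: 863·(-81) + 272·257 = 1).


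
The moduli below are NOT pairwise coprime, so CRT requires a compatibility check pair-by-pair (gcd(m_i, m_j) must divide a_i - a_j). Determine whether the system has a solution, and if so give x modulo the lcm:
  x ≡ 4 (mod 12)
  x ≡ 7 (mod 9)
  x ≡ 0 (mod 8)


Moduli 12, 9, 8 are not pairwise coprime, so CRT works modulo lcm(m_i) when all pairwise compatibility conditions hold.
Pairwise compatibility: gcd(m_i, m_j) must divide a_i - a_j for every pair.
Merge one congruence at a time:
  Start: x ≡ 4 (mod 12).
  Combine with x ≡ 7 (mod 9): gcd(12, 9) = 3; 7 - 4 = 3, which IS divisible by 3, so compatible.
    Write x = 4 + 12·t and substitute into x ≡ 7 (mod 9): 12·t ≡ 7 − 4 = 3 (mod 9).
    Divide the congruence (and modulus) by g = 3: 4·t ≡ 1 (mod 3).
    Reduce coefficients mod 3: 1·t ≡ 1 (mod 3).
    So t ≡ 1 (mod 3).
    Then x = 4 + 12·1 = 16, valid modulo lcm(12, 9) = 36: x ≡ 16 (mod 36).
  Combine with x ≡ 0 (mod 8): gcd(36, 8) = 4; 0 - 16 = -16, which IS divisible by 4, so compatible.
    Write x = 16 + 36·t and substitute into x ≡ 0 (mod 8): 36·t ≡ 0 − 16 = -16 (mod 8).
    Divide the congruence (and modulus) by g = 4: 9·t ≡ -4 (mod 2).
    Reduce coefficients mod 2: 1·t ≡ 0 (mod 2).
    So t ≡ 0 (mod 2).
    Then x = 16 + 36·0 = 16, valid modulo lcm(36, 8) = 72: x ≡ 16 (mod 72).
Verify: 16 mod 12 = 4, 16 mod 9 = 7, 16 mod 8 = 0.

x ≡ 16 (mod 72).


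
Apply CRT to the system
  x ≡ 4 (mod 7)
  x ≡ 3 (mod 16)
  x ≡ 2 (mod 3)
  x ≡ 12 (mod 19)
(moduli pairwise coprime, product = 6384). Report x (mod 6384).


Product of moduli M = 7 · 16 · 3 · 19 = 6384.
Merge one congruence at a time:
  Start: x ≡ 4 (mod 7).
  Combine with x ≡ 3 (mod 16); new modulus lcm = 112.
    Write x = 4 + 7·t and substitute into x ≡ 3 (mod 16): 7·t ≡ 3 − 4 = -1 (mod 16).
    Reduce coefficients mod 16: 7·t ≡ 15 (mod 16).
    The inverse of 7 mod 16 is 7 (since 7·7 = 49 = 3·16 + 1), so t ≡ 7·15 = 105 ≡ 9 (mod 16).
    Then x = 4 + 7·9 = 67, valid modulo lcm(7, 16) = 112: x ≡ 67 (mod 112).
  Combine with x ≡ 2 (mod 3); new modulus lcm = 336.
    Write x = 67 + 112·t and substitute into x ≡ 2 (mod 3): 112·t ≡ 2 − 67 = -65 (mod 3).
    Reduce coefficients mod 3: 1·t ≡ 1 (mod 3).
    So t ≡ 1 (mod 3).
    Then x = 67 + 112·1 = 179, valid modulo lcm(112, 3) = 336: x ≡ 179 (mod 336).
  Combine with x ≡ 12 (mod 19); new modulus lcm = 6384.
    Write x = 179 + 336·t and substitute into x ≡ 12 (mod 19): 336·t ≡ 12 − 179 = -167 (mod 19).
    Reduce coefficients mod 19: 13·t ≡ 4 (mod 19).
    The inverse of 13 mod 19 is 3 (since 13·3 = 39 = 2·19 + 1), so t ≡ 3·4 = 12 ≡ 12 (mod 19).
    Then x = 179 + 336·12 = 4211, valid modulo lcm(336, 19) = 6384: x ≡ 4211 (mod 6384).
Verify against each original: 4211 mod 7 = 4, 4211 mod 16 = 3, 4211 mod 3 = 2, 4211 mod 19 = 12.

x ≡ 4211 (mod 6384).


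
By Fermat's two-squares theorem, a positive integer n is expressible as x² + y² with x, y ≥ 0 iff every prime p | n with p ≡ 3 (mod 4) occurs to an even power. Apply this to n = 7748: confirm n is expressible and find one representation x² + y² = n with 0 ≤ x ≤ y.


Step 1: Factor n = 7748 = 2^2 · 13 · 149.
Step 2: Check the mod-4 condition on each prime factor: 2 = 2 (special); 13 ≡ 1 (mod 4), exponent 1; 149 ≡ 1 (mod 4), exponent 1.
All primes ≡ 3 (mod 4) appear to even exponent (or don't appear), so by the two-squares theorem n IS expressible as a sum of two squares.
Step 3: Build a representation. Group n = k² · m with k = 2 and m = 13 · 149 = 1937 (a product of primes ≡ 1 (mod 4)); a representation of m scales to one of n via (k·x)² + (k·y)² = k²(x² + y²). Each prime p ≡ 1 (mod 4) is itself a sum of two squares; find a² by testing p − a² for a perfect square:
  13: 13 − 1² = 12, 13 − 2² = 9 = 3² ⇒ 13 = 2² + 3².
  149: 149 − 1² = 148, 149 − 2² = 145, 149 − 3² = 140, 149 − 4² = 133, 149 − 5² = 124, 149 − 6² = 113, 149 − 7² = 100 = 10² ⇒ 149 = 7² + 10².
  Combine using the Brahmagupta–Fibonacci identity (a² + b²)(c² + d²) = (ac − bd)² + (ad + bc)² = (ac + bd)² + (ad − bc)²:
  13 · 149 = 1937: from (2² + 3²)(7² + 10²), take (2·7 − 3·10, 2·10 + 3·7) = (14 − 30, 20 + 21) = (-16, 41); dropping signs (only squares matter) gives (16, 41); check 16² + 41² = 256 + 1681 = 1937 ✓.
  Scale by k = 2: (2·16, 2·41) = (32, 82).
Step 4: Order so x ≤ y and verify: 32² + 82² = 1024 + 6724 = 7748 = n. ✓

n = 7748 = 32² + 82² (one valid representation with x ≤ y).


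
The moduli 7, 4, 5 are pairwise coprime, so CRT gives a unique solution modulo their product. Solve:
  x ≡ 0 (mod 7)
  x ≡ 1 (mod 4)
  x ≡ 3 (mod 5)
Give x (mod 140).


Moduli 7, 4, 5 are pairwise coprime; by CRT there is a unique solution modulo M = 7 · 4 · 5 = 140.
Solve pairwise, accumulating the modulus:
  Start with x ≡ 0 (mod 7).
  Combine with x ≡ 1 (mod 4): since gcd(7, 4) = 1, we get a unique residue mod 28.
    Write x = 0 + 7·t and substitute into x ≡ 1 (mod 4): 7·t ≡ 1 − 0 = 1 (mod 4).
    Reduce coefficients mod 4: 3·t ≡ 1 (mod 4).
    The inverse of 3 mod 4 is 3 (since 3·3 = 9 = 2·4 + 1), so t ≡ 3·1 = 3 ≡ 3 (mod 4).
    Then x = 0 + 7·3 = 21, valid modulo lcm(7, 4) = 28: x ≡ 21 (mod 28).
  Combine with x ≡ 3 (mod 5): since gcd(28, 5) = 1, we get a unique residue mod 140.
    Write x = 21 + 28·t and substitute into x ≡ 3 (mod 5): 28·t ≡ 3 − 21 = -18 (mod 5).
    Reduce coefficients mod 5: 3·t ≡ 2 (mod 5).
    The inverse of 3 mod 5 is 2 (since 3·2 = 6 = 1·5 + 1), so t ≡ 2·2 = 4 ≡ 4 (mod 5).
    Then x = 21 + 28·4 = 133, valid modulo lcm(28, 5) = 140: x ≡ 133 (mod 140).
Verify: 133 mod 7 = 0 ✓, 133 mod 4 = 1 ✓, 133 mod 5 = 3 ✓.

x ≡ 133 (mod 140).


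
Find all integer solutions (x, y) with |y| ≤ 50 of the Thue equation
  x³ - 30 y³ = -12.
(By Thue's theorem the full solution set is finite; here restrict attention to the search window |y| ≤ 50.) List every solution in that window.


The equation is x³ - 30y³ = -12. For fixed y, x³ = 30·y³ − 12, so a solution requires the RHS to be a perfect cube.
Strategy: iterate y from -50 to 50, compute RHS = 30·y³ − 12, and check whether it is a (positive or negative) perfect cube.
Check small values of y:
  y = 0: RHS = -12 is not a perfect cube.
  y = 1: RHS = 18 is not a perfect cube.
  y = -1: RHS = -42 is not a perfect cube.
  y = 2: RHS = 228 is not a perfect cube.
  y = -2: RHS = -252 is not a perfect cube.
  y = 3: RHS = 798 is not a perfect cube.
  y = -3: RHS = -822 is not a perfect cube.
Continuing the search up to |y| = 50 finds no solutions either.
No (x, y) in the scanned range satisfies the equation.

No integer solutions with |y| ≤ 50.


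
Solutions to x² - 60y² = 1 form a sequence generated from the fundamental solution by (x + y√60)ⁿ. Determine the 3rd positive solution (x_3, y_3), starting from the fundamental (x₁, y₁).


Step 1: Find the fundamental solution (x₁, y₁) of x² - 60y² = 1.
  Expand √60 as a continued fraction. a₀ = ⌊√60⌋ = 7; iterate m_{k+1} = d_k·a_k − m_k, d_{k+1} = (60 − m_{k+1}²)/d_k, a_{k+1} = ⌊(a₀ + m_{k+1})/d_{k+1}⌋ (starting m₀ = 0, d₀ = 1), with convergents p_k = a_k·p_{k-1} + p_{k-2}, q_k = a_k·q_{k-1} + q_{k-2} (p₋₁ = 1, q₋₁ = 0):
  k = 0: a₀ = 7; p₀/q₀ = 7/1; p₀² − 60·q₀² = 49 − 60 = -11.
  k = 1: m = 7, d = 11, a = ⌊(7 + 7)/11⌋ = 1; p/q = (1·7 + 1)/(1·1 + 0) = 8/1; p² − 60·q² = 64 − 60 = 4.
  k = 2: m = 4, d = 4, a = ⌊(7 + 4)/4⌋ = 2; p/q = (2·8 + 7)/(2·1 + 1) = 23/3; p² − 60·q² = 529 − 540 = -11.
  k = 3: m = 4, d = 11, a = ⌊(7 + 4)/11⌋ = 1; p/q = (1·23 + 8)/(1·3 + 1) = 31/4; p² − 60·q² = 961 − 960 = 1.
  The first convergent with p² − 60·q² = 1 gives the fundamental solution (x₁, y₁) = (31, 4).
Step 2: Apply the recurrence (x_{n+1}, y_{n+1}) = (x₁x_n + 60y₁y_n, x₁y_n + y₁x_n) repeatedly.
  From (x_1, y_1) = (31, 4): x_2 = 31·31 + 60·4·4 = 1921; y_2 = 31·4 + 4·31 = 248.
  From (x_2, y_2) = (1921, 248): x_3 = 31·1921 + 60·4·248 = 119071; y_3 = 31·248 + 4·1921 = 15372.
Step 3: Verify x_3² - 60·y_3² = 14177903041 - 14177903040 = 1 (should be 1). ✓

(x_1, y_1) = (31, 4); (x_3, y_3) = (119071, 15372).


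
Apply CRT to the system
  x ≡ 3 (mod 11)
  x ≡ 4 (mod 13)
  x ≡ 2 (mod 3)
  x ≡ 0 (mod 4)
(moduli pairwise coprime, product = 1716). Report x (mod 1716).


Product of moduli M = 11 · 13 · 3 · 4 = 1716.
Merge one congruence at a time:
  Start: x ≡ 3 (mod 11).
  Combine with x ≡ 4 (mod 13); new modulus lcm = 143.
    Write x = 3 + 11·t and substitute into x ≡ 4 (mod 13): 11·t ≡ 4 − 3 = 1 (mod 13).
    The inverse of 11 mod 13 is 6 (since 11·6 = 66 = 5·13 + 1), so t ≡ 6·1 = 6 ≡ 6 (mod 13).
    Then x = 3 + 11·6 = 69, valid modulo lcm(11, 13) = 143: x ≡ 69 (mod 143).
  Combine with x ≡ 2 (mod 3); new modulus lcm = 429.
    Write x = 69 + 143·t and substitute into x ≡ 2 (mod 3): 143·t ≡ 2 − 69 = -67 (mod 3).
    Reduce coefficients mod 3: 2·t ≡ 2 (mod 3).
    The inverse of 2 mod 3 is 2 (since 2·2 = 4 = 1·3 + 1), so t ≡ 2·2 = 4 ≡ 1 (mod 3).
    Then x = 69 + 143·1 = 212, valid modulo lcm(143, 3) = 429: x ≡ 212 (mod 429).
  Combine with x ≡ 0 (mod 4); new modulus lcm = 1716.
    Write x = 212 + 429·t and substitute into x ≡ 0 (mod 4): 429·t ≡ 0 − 212 = -212 (mod 4).
    Reduce coefficients mod 4: 1·t ≡ 0 (mod 4).
    So t ≡ 0 (mod 4).
    Then x = 212 + 429·0 = 212, valid modulo lcm(429, 4) = 1716: x ≡ 212 (mod 1716).
Verify against each original: 212 mod 11 = 3, 212 mod 13 = 4, 212 mod 3 = 2, 212 mod 4 = 0.

x ≡ 212 (mod 1716).


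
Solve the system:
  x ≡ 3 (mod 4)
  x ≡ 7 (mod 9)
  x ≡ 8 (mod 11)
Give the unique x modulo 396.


Moduli 4, 9, 11 are pairwise coprime; by CRT there is a unique solution modulo M = 4 · 9 · 11 = 396.
Solve pairwise, accumulating the modulus:
  Start with x ≡ 3 (mod 4).
  Combine with x ≡ 7 (mod 9): since gcd(4, 9) = 1, we get a unique residue mod 36.
    Write x = 3 + 4·t and substitute into x ≡ 7 (mod 9): 4·t ≡ 7 − 3 = 4 (mod 9).
    The inverse of 4 mod 9 is 7 (since 4·7 = 28 = 3·9 + 1), so t ≡ 7·4 = 28 ≡ 1 (mod 9).
    Then x = 3 + 4·1 = 7, valid modulo lcm(4, 9) = 36: x ≡ 7 (mod 36).
  Combine with x ≡ 8 (mod 11): since gcd(36, 11) = 1, we get a unique residue mod 396.
    Write x = 7 + 36·t and substitute into x ≡ 8 (mod 11): 36·t ≡ 8 − 7 = 1 (mod 11).
    Reduce coefficients mod 11: 3·t ≡ 1 (mod 11).
    The inverse of 3 mod 11 is 4 (since 3·4 = 12 = 1·11 + 1), so t ≡ 4·1 = 4 ≡ 4 (mod 11).
    Then x = 7 + 36·4 = 151, valid modulo lcm(36, 11) = 396: x ≡ 151 (mod 396).
Verify: 151 mod 4 = 3 ✓, 151 mod 9 = 7 ✓, 151 mod 11 = 8 ✓.

x ≡ 151 (mod 396).


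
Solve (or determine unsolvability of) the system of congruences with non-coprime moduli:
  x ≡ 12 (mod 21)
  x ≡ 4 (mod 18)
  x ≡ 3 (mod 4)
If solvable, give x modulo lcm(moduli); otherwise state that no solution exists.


Moduli 21, 18, 4 are not pairwise coprime, so CRT works modulo lcm(m_i) when all pairwise compatibility conditions hold.
Pairwise compatibility: gcd(m_i, m_j) must divide a_i - a_j for every pair.
Merge one congruence at a time:
  Start: x ≡ 12 (mod 21).
  Combine with x ≡ 4 (mod 18): gcd(21, 18) = 3, and 4 - 12 = -8 is NOT divisible by 3.
    ⇒ system is inconsistent (no integer solution).

No solution (the system is inconsistent).


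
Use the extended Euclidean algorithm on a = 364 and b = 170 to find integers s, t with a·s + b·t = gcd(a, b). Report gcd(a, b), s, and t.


Euclidean algorithm on (364, 170) — divide until remainder is 0:
  364 = 2 · 170 + 24
  170 = 7 · 24 + 2
  24 = 12 · 2 + 0
gcd(364, 170) = 2.
Track Bezout coefficients alongside the remainders: start with r₀ = 364 = a·1 + b·0 (s = 1, t = 0) and r₁ = 170 = a·0 + b·1 (s = 0, t = 1); each new remainder r_{k+1} = r_{k-1} − q_k·r_k inherits s_{k+1} = s_{k-1} − q_k·s_k, t_{k+1} = t_{k-1} − q_k·t_k, so r_k = a·s_k + b·t_k at every step:
  q = 2: r = 24, s = 1 − 2·0 = 1, t = 0 − 2·1 = -2  (check: 364·1 + 170·(-2) = 24)
  q = 7: r = 2, s = 0 − 7·1 = -7, t = 1 − 7·(-2) = 15  (check: 364·(-7) + 170·15 = 2)
The row with r = 2 (the gcd) gives the Bezout coefficients s = -7, t = 15.
Result: 364 · (-7) + 170 · (15) = 2.

gcd(364, 170) = 2; s = -7, t = 15 (check: 364·(-7) + 170·15 = 2).


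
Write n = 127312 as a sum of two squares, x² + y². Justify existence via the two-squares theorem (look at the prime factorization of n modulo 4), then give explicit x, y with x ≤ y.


Step 1: Factor n = 127312 = 2^4 · 73 · 109.
Step 2: Check the mod-4 condition on each prime factor: 2 = 2 (special); 73 ≡ 1 (mod 4), exponent 1; 109 ≡ 1 (mod 4), exponent 1.
All primes ≡ 3 (mod 4) appear to even exponent (or don't appear), so by the two-squares theorem n IS expressible as a sum of two squares.
Step 3: Build a representation. Group n = k² · m with k = 4 and m = 73 · 109 = 7957 (a product of primes ≡ 1 (mod 4)); a representation of m scales to one of n via (k·x)² + (k·y)² = k²(x² + y²). Each prime p ≡ 1 (mod 4) is itself a sum of two squares; find a² by testing p − a² for a perfect square:
  73: 73 − 1² = 72, 73 − 2² = 69, 73 − 3² = 64 = 8² ⇒ 73 = 3² + 8².
  109: 109 − 1² = 108, 109 − 2² = 105, 109 − 3² = 100 = 10² ⇒ 109 = 3² + 10².
  Combine using the Brahmagupta–Fibonacci identity (a² + b²)(c² + d²) = (ac − bd)² + (ad + bc)² = (ac + bd)² + (ad − bc)²:
  73 · 109 = 7957: from (3² + 8²)(3² + 10²), take (3·3 − 8·10, 3·10 + 8·3) = (9 − 80, 30 + 24) = (-71, 54); dropping signs (only squares matter) gives (71, 54); check 71² + 54² = 5041 + 2916 = 7957 ✓.
  Scale by k = 4: (4·71, 4·54) = (284, 216).
Step 4: Order so x ≤ y and verify: 216² + 284² = 46656 + 80656 = 127312 = n. ✓

n = 127312 = 216² + 284² (one valid representation with x ≤ y).


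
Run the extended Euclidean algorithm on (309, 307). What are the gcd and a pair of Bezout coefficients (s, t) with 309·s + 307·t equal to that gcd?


Euclidean algorithm on (309, 307) — divide until remainder is 0:
  309 = 1 · 307 + 2
  307 = 153 · 2 + 1
  2 = 2 · 1 + 0
gcd(309, 307) = 1.
Track Bezout coefficients alongside the remainders: start with r₀ = 309 = a·1 + b·0 (s = 1, t = 0) and r₁ = 307 = a·0 + b·1 (s = 0, t = 1); each new remainder r_{k+1} = r_{k-1} − q_k·r_k inherits s_{k+1} = s_{k-1} − q_k·s_k, t_{k+1} = t_{k-1} − q_k·t_k, so r_k = a·s_k + b·t_k at every step:
  q = 1: r = 2, s = 1 − 1·0 = 1, t = 0 − 1·1 = -1  (check: 309·1 + 307·(-1) = 2)
  q = 153: r = 1, s = 0 − 153·1 = -153, t = 1 − 153·(-1) = 154  (check: 309·(-153) + 307·154 = 1)
The row with r = 1 (the gcd) gives the Bezout coefficients s = -153, t = 154.
Result: 309 · (-153) + 307 · (154) = 1.

gcd(309, 307) = 1; s = -153, t = 154 (check: 309·(-153) + 307·154 = 1).


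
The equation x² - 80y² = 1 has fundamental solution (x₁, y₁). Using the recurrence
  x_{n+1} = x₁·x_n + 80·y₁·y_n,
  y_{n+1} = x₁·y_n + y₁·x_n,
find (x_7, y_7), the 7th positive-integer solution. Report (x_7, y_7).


Step 1: Find the fundamental solution (x₁, y₁) of x² - 80y² = 1.
  Expand √80 as a continued fraction. a₀ = ⌊√80⌋ = 8; iterate m_{k+1} = d_k·a_k − m_k, d_{k+1} = (80 − m_{k+1}²)/d_k, a_{k+1} = ⌊(a₀ + m_{k+1})/d_{k+1}⌋ (starting m₀ = 0, d₀ = 1), with convergents p_k = a_k·p_{k-1} + p_{k-2}, q_k = a_k·q_{k-1} + q_{k-2} (p₋₁ = 1, q₋₁ = 0):
  k = 0: a₀ = 8; p₀/q₀ = 8/1; p₀² − 80·q₀² = 64 − 80 = -16.
  k = 1: m = 8, d = 16, a = ⌊(8 + 8)/16⌋ = 1; p/q = (1·8 + 1)/(1·1 + 0) = 9/1; p² − 80·q² = 81 − 80 = 1.
  The first convergent with p² − 80·q² = 1 gives the fundamental solution (x₁, y₁) = (9, 1).
Step 2: Apply the recurrence (x_{n+1}, y_{n+1}) = (x₁x_n + 80y₁y_n, x₁y_n + y₁x_n) repeatedly.
  From (x_1, y_1) = (9, 1): x_2 = 9·9 + 80·1·1 = 161; y_2 = 9·1 + 1·9 = 18.
  From (x_2, y_2) = (161, 18): x_3 = 9·161 + 80·1·18 = 2889; y_3 = 9·18 + 1·161 = 323.
  From (x_3, y_3) = (2889, 323): x_4 = 9·2889 + 80·1·323 = 51841; y_4 = 9·323 + 1·2889 = 5796.
  From (x_4, y_4) = (51841, 5796): x_5 = 9·51841 + 80·1·5796 = 930249; y_5 = 9·5796 + 1·51841 = 104005.
  From (x_5, y_5) = (930249, 104005): x_6 = 9·930249 + 80·1·104005 = 16692641; y_6 = 9·104005 + 1·930249 = 1866294.
  From (x_6, y_6) = (16692641, 1866294): x_7 = 9·16692641 + 80·1·1866294 = 299537289; y_7 = 9·1866294 + 1·16692641 = 33489287.
Step 3: Verify x_7² - 80·y_7² = 89722587501469521 - 89722587501469520 = 1 (should be 1). ✓

(x_1, y_1) = (9, 1); (x_7, y_7) = (299537289, 33489287).


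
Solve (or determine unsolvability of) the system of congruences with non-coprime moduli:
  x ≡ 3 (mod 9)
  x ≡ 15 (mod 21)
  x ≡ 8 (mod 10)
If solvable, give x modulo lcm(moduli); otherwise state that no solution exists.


Moduli 9, 21, 10 are not pairwise coprime, so CRT works modulo lcm(m_i) when all pairwise compatibility conditions hold.
Pairwise compatibility: gcd(m_i, m_j) must divide a_i - a_j for every pair.
Merge one congruence at a time:
  Start: x ≡ 3 (mod 9).
  Combine with x ≡ 15 (mod 21): gcd(9, 21) = 3; 15 - 3 = 12, which IS divisible by 3, so compatible.
    Write x = 3 + 9·t and substitute into x ≡ 15 (mod 21): 9·t ≡ 15 − 3 = 12 (mod 21).
    Divide the congruence (and modulus) by g = 3: 3·t ≡ 4 (mod 7).
    The inverse of 3 mod 7 is 5 (since 3·5 = 15 = 2·7 + 1), so t ≡ 5·4 = 20 ≡ 6 (mod 7).
    Then x = 3 + 9·6 = 57, valid modulo lcm(9, 21) = 63: x ≡ 57 (mod 63).
  Combine with x ≡ 8 (mod 10): gcd(63, 10) = 1; 8 - 57 = -49, which IS divisible by 1, so compatible.
    Write x = 57 + 63·t and substitute into x ≡ 8 (mod 10): 63·t ≡ 8 − 57 = -49 (mod 10).
    Reduce coefficients mod 10: 3·t ≡ 1 (mod 10).
    The inverse of 3 mod 10 is 7 (since 3·7 = 21 = 2·10 + 1), so t ≡ 7·1 = 7 ≡ 7 (mod 10).
    Then x = 57 + 63·7 = 498, valid modulo lcm(63, 10) = 630: x ≡ 498 (mod 630).
Verify: 498 mod 9 = 3, 498 mod 21 = 15, 498 mod 10 = 8.

x ≡ 498 (mod 630).


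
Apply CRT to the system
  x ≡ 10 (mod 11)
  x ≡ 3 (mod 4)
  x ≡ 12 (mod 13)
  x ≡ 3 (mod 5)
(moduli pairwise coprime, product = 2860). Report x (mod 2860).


Product of moduli M = 11 · 4 · 13 · 5 = 2860.
Merge one congruence at a time:
  Start: x ≡ 10 (mod 11).
  Combine with x ≡ 3 (mod 4); new modulus lcm = 44.
    Write x = 10 + 11·t and substitute into x ≡ 3 (mod 4): 11·t ≡ 3 − 10 = -7 (mod 4).
    Reduce coefficients mod 4: 3·t ≡ 1 (mod 4).
    The inverse of 3 mod 4 is 3 (since 3·3 = 9 = 2·4 + 1), so t ≡ 3·1 = 3 ≡ 3 (mod 4).
    Then x = 10 + 11·3 = 43, valid modulo lcm(11, 4) = 44: x ≡ 43 (mod 44).
  Combine with x ≡ 12 (mod 13); new modulus lcm = 572.
    Write x = 43 + 44·t and substitute into x ≡ 12 (mod 13): 44·t ≡ 12 − 43 = -31 (mod 13).
    Reduce coefficients mod 13: 5·t ≡ 8 (mod 13).
    The inverse of 5 mod 13 is 8 (since 5·8 = 40 = 3·13 + 1), so t ≡ 8·8 = 64 ≡ 12 (mod 13).
    Then x = 43 + 44·12 = 571, valid modulo lcm(44, 13) = 572: x ≡ 571 (mod 572).
  Combine with x ≡ 3 (mod 5); new modulus lcm = 2860.
    Write x = 571 + 572·t and substitute into x ≡ 3 (mod 5): 572·t ≡ 3 − 571 = -568 (mod 5).
    Reduce coefficients mod 5: 2·t ≡ 2 (mod 5).
    The inverse of 2 mod 5 is 3 (since 2·3 = 6 = 1·5 + 1), so t ≡ 3·2 = 6 ≡ 1 (mod 5).
    Then x = 571 + 572·1 = 1143, valid modulo lcm(572, 5) = 2860: x ≡ 1143 (mod 2860).
Verify against each original: 1143 mod 11 = 10, 1143 mod 4 = 3, 1143 mod 13 = 12, 1143 mod 5 = 3.

x ≡ 1143 (mod 2860).


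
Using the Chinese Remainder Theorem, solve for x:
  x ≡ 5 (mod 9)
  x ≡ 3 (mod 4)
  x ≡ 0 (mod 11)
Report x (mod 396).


Moduli 9, 4, 11 are pairwise coprime; by CRT there is a unique solution modulo M = 9 · 4 · 11 = 396.
Solve pairwise, accumulating the modulus:
  Start with x ≡ 5 (mod 9).
  Combine with x ≡ 3 (mod 4): since gcd(9, 4) = 1, we get a unique residue mod 36.
    Write x = 5 + 9·t and substitute into x ≡ 3 (mod 4): 9·t ≡ 3 − 5 = -2 (mod 4).
    Reduce coefficients mod 4: 1·t ≡ 2 (mod 4).
    So t ≡ 2 (mod 4).
    Then x = 5 + 9·2 = 23, valid modulo lcm(9, 4) = 36: x ≡ 23 (mod 36).
  Combine with x ≡ 0 (mod 11): since gcd(36, 11) = 1, we get a unique residue mod 396.
    Write x = 23 + 36·t and substitute into x ≡ 0 (mod 11): 36·t ≡ 0 − 23 = -23 (mod 11).
    Reduce coefficients mod 11: 3·t ≡ 10 (mod 11).
    The inverse of 3 mod 11 is 4 (since 3·4 = 12 = 1·11 + 1), so t ≡ 4·10 = 40 ≡ 7 (mod 11).
    Then x = 23 + 36·7 = 275, valid modulo lcm(36, 11) = 396: x ≡ 275 (mod 396).
Verify: 275 mod 9 = 5 ✓, 275 mod 4 = 3 ✓, 275 mod 11 = 0 ✓.

x ≡ 275 (mod 396).


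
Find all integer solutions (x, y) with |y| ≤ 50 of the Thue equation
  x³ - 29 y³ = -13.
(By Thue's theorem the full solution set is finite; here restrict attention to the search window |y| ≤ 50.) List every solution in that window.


The equation is x³ - 29y³ = -13. For fixed y, x³ = 29·y³ − 13, so a solution requires the RHS to be a perfect cube.
Strategy: iterate y from -50 to 50, compute RHS = 29·y³ − 13, and check whether it is a (positive or negative) perfect cube.
Check small values of y:
  y = 0: RHS = -13 is not a perfect cube.
  y = 1: RHS = 16 is not a perfect cube.
  y = -1: RHS = -42 is not a perfect cube.
  y = 2: RHS = 219 is not a perfect cube.
  y = -2: RHS = -245 is not a perfect cube.
  y = 3: RHS = 770 is not a perfect cube.
  y = -3: RHS = -796 is not a perfect cube.
Continuing the search up to |y| = 50 finds no solutions either.
No (x, y) in the scanned range satisfies the equation.

No integer solutions with |y| ≤ 50.


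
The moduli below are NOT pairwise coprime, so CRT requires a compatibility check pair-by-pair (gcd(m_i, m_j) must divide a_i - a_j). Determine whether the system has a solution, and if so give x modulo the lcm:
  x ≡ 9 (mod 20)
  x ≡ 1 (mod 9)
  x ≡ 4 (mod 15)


Moduli 20, 9, 15 are not pairwise coprime, so CRT works modulo lcm(m_i) when all pairwise compatibility conditions hold.
Pairwise compatibility: gcd(m_i, m_j) must divide a_i - a_j for every pair.
Merge one congruence at a time:
  Start: x ≡ 9 (mod 20).
  Combine with x ≡ 1 (mod 9): gcd(20, 9) = 1; 1 - 9 = -8, which IS divisible by 1, so compatible.
    Write x = 9 + 20·t and substitute into x ≡ 1 (mod 9): 20·t ≡ 1 − 9 = -8 (mod 9).
    Reduce coefficients mod 9: 2·t ≡ 1 (mod 9).
    The inverse of 2 mod 9 is 5 (since 2·5 = 10 = 1·9 + 1), so t ≡ 5·1 = 5 ≡ 5 (mod 9).
    Then x = 9 + 20·5 = 109, valid modulo lcm(20, 9) = 180: x ≡ 109 (mod 180).
  Combine with x ≡ 4 (mod 15): gcd(180, 15) = 15; 4 - 109 = -105, which IS divisible by 15, so compatible.
    Write x = 109 + 180·t and substitute into x ≡ 4 (mod 15): 180·t ≡ 4 − 109 = -105 (mod 15).
    Divide the congruence (and modulus) by g = 15: 12·t ≡ -7 (mod 1).
    Modulo 1 every t works; take t = 0.
    Then x = 109 + 180·0 = 109, valid modulo lcm(180, 15) = 180: x ≡ 109 (mod 180).
Verify: 109 mod 20 = 9, 109 mod 9 = 1, 109 mod 15 = 4.

x ≡ 109 (mod 180).


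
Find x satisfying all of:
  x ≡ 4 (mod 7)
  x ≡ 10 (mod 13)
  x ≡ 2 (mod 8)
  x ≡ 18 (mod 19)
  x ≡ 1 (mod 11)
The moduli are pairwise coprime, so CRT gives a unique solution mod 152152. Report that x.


Product of moduli M = 7 · 13 · 8 · 19 · 11 = 152152.
Merge one congruence at a time:
  Start: x ≡ 4 (mod 7).
  Combine with x ≡ 10 (mod 13); new modulus lcm = 91.
    Write x = 4 + 7·t and substitute into x ≡ 10 (mod 13): 7·t ≡ 10 − 4 = 6 (mod 13).
    The inverse of 7 mod 13 is 2 (since 7·2 = 14 = 1·13 + 1), so t ≡ 2·6 = 12 ≡ 12 (mod 13).
    Then x = 4 + 7·12 = 88, valid modulo lcm(7, 13) = 91: x ≡ 88 (mod 91).
  Combine with x ≡ 2 (mod 8); new modulus lcm = 728.
    Write x = 88 + 91·t and substitute into x ≡ 2 (mod 8): 91·t ≡ 2 − 88 = -86 (mod 8).
    Reduce coefficients mod 8: 3·t ≡ 2 (mod 8).
    The inverse of 3 mod 8 is 3 (since 3·3 = 9 = 1·8 + 1), so t ≡ 3·2 = 6 ≡ 6 (mod 8).
    Then x = 88 + 91·6 = 634, valid modulo lcm(91, 8) = 728: x ≡ 634 (mod 728).
  Combine with x ≡ 18 (mod 19); new modulus lcm = 13832.
    Write x = 634 + 728·t and substitute into x ≡ 18 (mod 19): 728·t ≡ 18 − 634 = -616 (mod 19).
    Reduce coefficients mod 19: 6·t ≡ 11 (mod 19).
    The inverse of 6 mod 19 is 16 (since 6·16 = 96 = 5·19 + 1), so t ≡ 16·11 = 176 ≡ 5 (mod 19).
    Then x = 634 + 728·5 = 4274, valid modulo lcm(728, 19) = 13832: x ≡ 4274 (mod 13832).
  Combine with x ≡ 1 (mod 11); new modulus lcm = 152152.
    Write x = 4274 + 13832·t and substitute into x ≡ 1 (mod 11): 13832·t ≡ 1 − 4274 = -4273 (mod 11).
    Reduce coefficients mod 11: 5·t ≡ 6 (mod 11).
    The inverse of 5 mod 11 is 9 (since 5·9 = 45 = 4·11 + 1), so t ≡ 9·6 = 54 ≡ 10 (mod 11).
    Then x = 4274 + 13832·10 = 142594, valid modulo lcm(13832, 11) = 152152: x ≡ 142594 (mod 152152).
Verify against each original: 142594 mod 7 = 4, 142594 mod 13 = 10, 142594 mod 8 = 2, 142594 mod 19 = 18, 142594 mod 11 = 1.

x ≡ 142594 (mod 152152).


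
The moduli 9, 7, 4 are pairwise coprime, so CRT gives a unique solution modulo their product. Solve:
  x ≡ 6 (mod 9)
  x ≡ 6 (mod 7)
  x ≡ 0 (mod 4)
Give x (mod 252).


Moduli 9, 7, 4 are pairwise coprime; by CRT there is a unique solution modulo M = 9 · 7 · 4 = 252.
Solve pairwise, accumulating the modulus:
  Start with x ≡ 6 (mod 9).
  Combine with x ≡ 6 (mod 7): since gcd(9, 7) = 1, we get a unique residue mod 63.
    Write x = 6 + 9·t and substitute into x ≡ 6 (mod 7): 9·t ≡ 6 − 6 = 0 (mod 7).
    Reduce coefficients mod 7: 2·t ≡ 0 (mod 7).
    The inverse of 2 mod 7 is 4 (since 2·4 = 8 = 1·7 + 1), so t ≡ 4·0 = 0 ≡ 0 (mod 7).
    Then x = 6 + 9·0 = 6, valid modulo lcm(9, 7) = 63: x ≡ 6 (mod 63).
  Combine with x ≡ 0 (mod 4): since gcd(63, 4) = 1, we get a unique residue mod 252.
    Write x = 6 + 63·t and substitute into x ≡ 0 (mod 4): 63·t ≡ 0 − 6 = -6 (mod 4).
    Reduce coefficients mod 4: 3·t ≡ 2 (mod 4).
    The inverse of 3 mod 4 is 3 (since 3·3 = 9 = 2·4 + 1), so t ≡ 3·2 = 6 ≡ 2 (mod 4).
    Then x = 6 + 63·2 = 132, valid modulo lcm(63, 4) = 252: x ≡ 132 (mod 252).
Verify: 132 mod 9 = 6 ✓, 132 mod 7 = 6 ✓, 132 mod 4 = 0 ✓.

x ≡ 132 (mod 252).


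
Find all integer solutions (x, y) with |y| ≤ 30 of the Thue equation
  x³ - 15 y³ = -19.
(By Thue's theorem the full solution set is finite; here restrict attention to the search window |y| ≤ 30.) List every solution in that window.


The equation is x³ - 15y³ = -19. For fixed y, x³ = 15·y³ − 19, so a solution requires the RHS to be a perfect cube.
Strategy: iterate y from -30 to 30, compute RHS = 15·y³ − 19, and check whether it is a (positive or negative) perfect cube.
Check small values of y:
  y = 0: RHS = -19 is not a perfect cube.
  y = 1: RHS = -4 is not a perfect cube.
  y = -1: RHS = -34 is not a perfect cube.
  y = 2: RHS = 101 is not a perfect cube.
  y = -2: RHS = -139 is not a perfect cube.
  y = 3: RHS = 386 is not a perfect cube.
  y = -3: RHS = -424 is not a perfect cube.
Continuing the search up to |y| = 30 finds no solutions either.
No (x, y) in the scanned range satisfies the equation.

No integer solutions with |y| ≤ 30.


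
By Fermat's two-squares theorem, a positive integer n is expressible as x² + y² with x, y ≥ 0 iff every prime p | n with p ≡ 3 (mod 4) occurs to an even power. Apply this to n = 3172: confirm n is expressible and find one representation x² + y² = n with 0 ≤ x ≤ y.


Step 1: Factor n = 3172 = 2^2 · 13 · 61.
Step 2: Check the mod-4 condition on each prime factor: 2 = 2 (special); 13 ≡ 1 (mod 4), exponent 1; 61 ≡ 1 (mod 4), exponent 1.
All primes ≡ 3 (mod 4) appear to even exponent (or don't appear), so by the two-squares theorem n IS expressible as a sum of two squares.
Step 3: Build a representation. Group n = k² · m with k = 2 and m = 13 · 61 = 793 (a product of primes ≡ 1 (mod 4)); a representation of m scales to one of n via (k·x)² + (k·y)² = k²(x² + y²). Each prime p ≡ 1 (mod 4) is itself a sum of two squares; find a² by testing p − a² for a perfect square:
  13: 13 − 1² = 12, 13 − 2² = 9 = 3² ⇒ 13 = 2² + 3².
  61: 61 − 1² = 60, 61 − 2² = 57, 61 − 3² = 52, 61 − 4² = 45, 61 − 5² = 36 = 6² ⇒ 61 = 5² + 6².
  Combine using the Brahmagupta–Fibonacci identity (a² + b²)(c² + d²) = (ac − bd)² + (ad + bc)² = (ac + bd)² + (ad − bc)²:
  13 · 61 = 793: from (2² + 3²)(5² + 6²), take (2·5 − 3·6, 2·6 + 3·5) = (10 − 18, 12 + 15) = (-8, 27); dropping signs (only squares matter) gives (8, 27); check 8² + 27² = 64 + 729 = 793 ✓.
  Scale by k = 2: (2·8, 2·27) = (16, 54).
Step 4: Order so x ≤ y and verify: 16² + 54² = 256 + 2916 = 3172 = n. ✓

n = 3172 = 16² + 54² (one valid representation with x ≤ y).


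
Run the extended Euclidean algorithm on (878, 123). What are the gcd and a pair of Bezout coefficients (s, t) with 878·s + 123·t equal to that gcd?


Euclidean algorithm on (878, 123) — divide until remainder is 0:
  878 = 7 · 123 + 17
  123 = 7 · 17 + 4
  17 = 4 · 4 + 1
  4 = 4 · 1 + 0
gcd(878, 123) = 1.
Track Bezout coefficients alongside the remainders: start with r₀ = 878 = a·1 + b·0 (s = 1, t = 0) and r₁ = 123 = a·0 + b·1 (s = 0, t = 1); each new remainder r_{k+1} = r_{k-1} − q_k·r_k inherits s_{k+1} = s_{k-1} − q_k·s_k, t_{k+1} = t_{k-1} − q_k·t_k, so r_k = a·s_k + b·t_k at every step:
  q = 7: r = 17, s = 1 − 7·0 = 1, t = 0 − 7·1 = -7  (check: 878·1 + 123·(-7) = 17)
  q = 7: r = 4, s = 0 − 7·1 = -7, t = 1 − 7·(-7) = 50  (check: 878·(-7) + 123·50 = 4)
  q = 4: r = 1, s = 1 − 4·(-7) = 29, t = -7 − 4·50 = -207  (check: 878·29 + 123·(-207) = 1)
The row with r = 1 (the gcd) gives the Bezout coefficients s = 29, t = -207.
Result: 878 · (29) + 123 · (-207) = 1.

gcd(878, 123) = 1; s = 29, t = -207 (check: 878·29 + 123·(-207) = 1).


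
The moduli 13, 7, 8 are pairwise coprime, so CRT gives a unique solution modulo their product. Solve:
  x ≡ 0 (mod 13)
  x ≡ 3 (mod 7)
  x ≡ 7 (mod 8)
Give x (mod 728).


Moduli 13, 7, 8 are pairwise coprime; by CRT there is a unique solution modulo M = 13 · 7 · 8 = 728.
Solve pairwise, accumulating the modulus:
  Start with x ≡ 0 (mod 13).
  Combine with x ≡ 3 (mod 7): since gcd(13, 7) = 1, we get a unique residue mod 91.
    Write x = 0 + 13·t and substitute into x ≡ 3 (mod 7): 13·t ≡ 3 − 0 = 3 (mod 7).
    Reduce coefficients mod 7: 6·t ≡ 3 (mod 7).
    The inverse of 6 mod 7 is 6 (since 6·6 = 36 = 5·7 + 1), so t ≡ 6·3 = 18 ≡ 4 (mod 7).
    Then x = 0 + 13·4 = 52, valid modulo lcm(13, 7) = 91: x ≡ 52 (mod 91).
  Combine with x ≡ 7 (mod 8): since gcd(91, 8) = 1, we get a unique residue mod 728.
    Write x = 52 + 91·t and substitute into x ≡ 7 (mod 8): 91·t ≡ 7 − 52 = -45 (mod 8).
    Reduce coefficients mod 8: 3·t ≡ 3 (mod 8).
    The inverse of 3 mod 8 is 3 (since 3·3 = 9 = 1·8 + 1), so t ≡ 3·3 = 9 ≡ 1 (mod 8).
    Then x = 52 + 91·1 = 143, valid modulo lcm(91, 8) = 728: x ≡ 143 (mod 728).
Verify: 143 mod 13 = 0 ✓, 143 mod 7 = 3 ✓, 143 mod 8 = 7 ✓.

x ≡ 143 (mod 728).


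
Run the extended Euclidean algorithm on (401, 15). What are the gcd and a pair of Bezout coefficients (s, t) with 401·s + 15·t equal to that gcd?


Euclidean algorithm on (401, 15) — divide until remainder is 0:
  401 = 26 · 15 + 11
  15 = 1 · 11 + 4
  11 = 2 · 4 + 3
  4 = 1 · 3 + 1
  3 = 3 · 1 + 0
gcd(401, 15) = 1.
Track Bezout coefficients alongside the remainders: start with r₀ = 401 = a·1 + b·0 (s = 1, t = 0) and r₁ = 15 = a·0 + b·1 (s = 0, t = 1); each new remainder r_{k+1} = r_{k-1} − q_k·r_k inherits s_{k+1} = s_{k-1} − q_k·s_k, t_{k+1} = t_{k-1} − q_k·t_k, so r_k = a·s_k + b·t_k at every step:
  q = 26: r = 11, s = 1 − 26·0 = 1, t = 0 − 26·1 = -26  (check: 401·1 + 15·(-26) = 11)
  q = 1: r = 4, s = 0 − 1·1 = -1, t = 1 − 1·(-26) = 27  (check: 401·(-1) + 15·27 = 4)
  q = 2: r = 3, s = 1 − 2·(-1) = 3, t = -26 − 2·27 = -80  (check: 401·3 + 15·(-80) = 3)
  q = 1: r = 1, s = -1 − 1·3 = -4, t = 27 − 1·(-80) = 107  (check: 401·(-4) + 15·107 = 1)
The row with r = 1 (the gcd) gives the Bezout coefficients s = -4, t = 107.
Result: 401 · (-4) + 15 · (107) = 1.

gcd(401, 15) = 1; s = -4, t = 107 (check: 401·(-4) + 15·107 = 1).


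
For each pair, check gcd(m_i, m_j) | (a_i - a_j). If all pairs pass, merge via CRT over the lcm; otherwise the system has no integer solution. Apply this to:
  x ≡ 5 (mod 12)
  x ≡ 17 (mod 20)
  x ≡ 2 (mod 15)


Moduli 12, 20, 15 are not pairwise coprime, so CRT works modulo lcm(m_i) when all pairwise compatibility conditions hold.
Pairwise compatibility: gcd(m_i, m_j) must divide a_i - a_j for every pair.
Merge one congruence at a time:
  Start: x ≡ 5 (mod 12).
  Combine with x ≡ 17 (mod 20): gcd(12, 20) = 4; 17 - 5 = 12, which IS divisible by 4, so compatible.
    Write x = 5 + 12·t and substitute into x ≡ 17 (mod 20): 12·t ≡ 17 − 5 = 12 (mod 20).
    Divide the congruence (and modulus) by g = 4: 3·t ≡ 3 (mod 5).
    The inverse of 3 mod 5 is 2 (since 3·2 = 6 = 1·5 + 1), so t ≡ 2·3 = 6 ≡ 1 (mod 5).
    Then x = 5 + 12·1 = 17, valid modulo lcm(12, 20) = 60: x ≡ 17 (mod 60).
  Combine with x ≡ 2 (mod 15): gcd(60, 15) = 15; 2 - 17 = -15, which IS divisible by 15, so compatible.
    Write x = 17 + 60·t and substitute into x ≡ 2 (mod 15): 60·t ≡ 2 − 17 = -15 (mod 15).
    Divide the congruence (and modulus) by g = 15: 4·t ≡ -1 (mod 1).
    Modulo 1 every t works; take t = 0.
    Then x = 17 + 60·0 = 17, valid modulo lcm(60, 15) = 60: x ≡ 17 (mod 60).
Verify: 17 mod 12 = 5, 17 mod 20 = 17, 17 mod 15 = 2.

x ≡ 17 (mod 60).
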